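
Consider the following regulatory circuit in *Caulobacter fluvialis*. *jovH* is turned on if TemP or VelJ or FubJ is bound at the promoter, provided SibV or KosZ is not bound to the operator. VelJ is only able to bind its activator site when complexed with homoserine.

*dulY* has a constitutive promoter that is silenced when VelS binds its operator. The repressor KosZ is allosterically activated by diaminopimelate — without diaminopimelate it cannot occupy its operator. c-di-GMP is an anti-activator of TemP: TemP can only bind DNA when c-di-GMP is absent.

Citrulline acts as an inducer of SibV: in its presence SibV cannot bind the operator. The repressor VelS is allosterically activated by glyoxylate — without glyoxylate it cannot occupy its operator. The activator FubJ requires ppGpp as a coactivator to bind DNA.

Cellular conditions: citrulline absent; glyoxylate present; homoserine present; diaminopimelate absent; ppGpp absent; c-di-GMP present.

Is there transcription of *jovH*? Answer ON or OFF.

Citrulline is absent, so SibV is active.
c-di-GMP is present, so TemP is inactive.
Homoserine is present, so VelJ is active.
ppGpp is absent, so FubJ is inactive.
Diaminopimelate is absent, so KosZ is inactive.
With repressor SibV bound, *jovH* is not transcribed.

OFF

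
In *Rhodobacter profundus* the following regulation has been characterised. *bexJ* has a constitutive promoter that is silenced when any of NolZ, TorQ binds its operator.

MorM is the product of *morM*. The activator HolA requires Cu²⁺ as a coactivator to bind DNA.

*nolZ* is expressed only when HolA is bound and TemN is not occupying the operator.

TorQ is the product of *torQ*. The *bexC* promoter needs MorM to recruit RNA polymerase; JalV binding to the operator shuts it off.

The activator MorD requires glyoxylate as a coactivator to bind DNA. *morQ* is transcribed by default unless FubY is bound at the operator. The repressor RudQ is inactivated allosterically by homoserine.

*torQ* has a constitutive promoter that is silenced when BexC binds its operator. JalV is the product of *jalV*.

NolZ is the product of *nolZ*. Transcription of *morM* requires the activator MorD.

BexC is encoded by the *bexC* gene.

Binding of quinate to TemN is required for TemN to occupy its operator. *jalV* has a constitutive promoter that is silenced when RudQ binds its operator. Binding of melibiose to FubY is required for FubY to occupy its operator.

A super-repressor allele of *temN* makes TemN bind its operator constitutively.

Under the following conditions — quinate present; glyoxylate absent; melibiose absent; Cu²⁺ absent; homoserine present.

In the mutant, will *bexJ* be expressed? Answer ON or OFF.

Cu²⁺ is absent, so HolA is inactive.
TemN is constitutively active in this strain.
With repressor TemN bound, *nolZ* is not transcribed.
So NolZ is not produced.
Glyoxylate is absent, so MorD is inactive.
Required activator MorD is absent, so *morM* is not transcribed.
So MorM is not produced.
Homoserine is present, so RudQ is inactive.
With no repressor bound, *jalV* is transcribed.
So JalV is produced and active.
With repressor JalV bound, *bexC* is not transcribed.
So BexC is not produced.
With no repressor bound, *torQ* is transcribed.
So TorQ is produced and active.
With repressor TorQ bound, *bexJ* is not transcribed.

OFF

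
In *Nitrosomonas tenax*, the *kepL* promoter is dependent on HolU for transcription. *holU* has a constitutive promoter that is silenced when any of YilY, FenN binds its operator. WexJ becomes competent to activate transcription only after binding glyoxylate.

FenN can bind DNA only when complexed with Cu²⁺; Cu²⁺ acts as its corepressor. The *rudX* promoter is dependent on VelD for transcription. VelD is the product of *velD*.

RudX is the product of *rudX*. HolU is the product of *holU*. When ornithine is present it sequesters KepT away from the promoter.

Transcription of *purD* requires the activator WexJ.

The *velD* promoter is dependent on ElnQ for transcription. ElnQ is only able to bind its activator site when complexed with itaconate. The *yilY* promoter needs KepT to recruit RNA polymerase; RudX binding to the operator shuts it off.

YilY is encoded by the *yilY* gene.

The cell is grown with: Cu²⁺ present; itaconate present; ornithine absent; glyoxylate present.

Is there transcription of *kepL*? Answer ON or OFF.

OFF

Itaconate is present, so ElnQ is active.
No repressor is bound and ElnQ is active, so *velD* is transcribed.
So VelD is produced and active.
No repressor is bound and VelD is active, so *rudX* is transcribed.
So RudX is produced and active.
Ornithine is absent, so KepT is active.
With repressor RudX bound, *yilY* is not transcribed.
So YilY is not produced.
Cu²⁺ is present, so FenN is active.
With repressor FenN bound, *holU* is not transcribed.
So HolU is not produced.
Required activator HolU is absent, so *kepL* is not transcribed.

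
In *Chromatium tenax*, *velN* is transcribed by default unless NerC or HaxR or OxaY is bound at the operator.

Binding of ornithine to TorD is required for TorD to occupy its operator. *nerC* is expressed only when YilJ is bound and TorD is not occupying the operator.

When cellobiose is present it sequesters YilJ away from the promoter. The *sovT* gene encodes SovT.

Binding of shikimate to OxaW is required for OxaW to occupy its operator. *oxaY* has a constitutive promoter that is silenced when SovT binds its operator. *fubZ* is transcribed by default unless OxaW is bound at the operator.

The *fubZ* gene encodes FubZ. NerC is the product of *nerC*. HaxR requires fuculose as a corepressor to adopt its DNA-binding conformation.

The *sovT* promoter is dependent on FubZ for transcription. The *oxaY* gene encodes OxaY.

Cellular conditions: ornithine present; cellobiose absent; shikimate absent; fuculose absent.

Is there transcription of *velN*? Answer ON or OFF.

ON

Cellobiose is absent, so YilJ is active.
Ornithine is present, so TorD is active.
With repressor TorD bound, *nerC* is not transcribed.
So NerC is not produced.
Fuculose is absent, so HaxR is inactive.
Shikimate is absent, so OxaW is inactive.
With no repressor bound, *fubZ* is transcribed.
So FubZ is produced and active.
No repressor is bound and FubZ is active, so *sovT* is transcribed.
So SovT is produced and active.
With repressor SovT bound, *oxaY* is not transcribed.
So OxaY is not produced.
With no repressor bound, *velN* is transcribed.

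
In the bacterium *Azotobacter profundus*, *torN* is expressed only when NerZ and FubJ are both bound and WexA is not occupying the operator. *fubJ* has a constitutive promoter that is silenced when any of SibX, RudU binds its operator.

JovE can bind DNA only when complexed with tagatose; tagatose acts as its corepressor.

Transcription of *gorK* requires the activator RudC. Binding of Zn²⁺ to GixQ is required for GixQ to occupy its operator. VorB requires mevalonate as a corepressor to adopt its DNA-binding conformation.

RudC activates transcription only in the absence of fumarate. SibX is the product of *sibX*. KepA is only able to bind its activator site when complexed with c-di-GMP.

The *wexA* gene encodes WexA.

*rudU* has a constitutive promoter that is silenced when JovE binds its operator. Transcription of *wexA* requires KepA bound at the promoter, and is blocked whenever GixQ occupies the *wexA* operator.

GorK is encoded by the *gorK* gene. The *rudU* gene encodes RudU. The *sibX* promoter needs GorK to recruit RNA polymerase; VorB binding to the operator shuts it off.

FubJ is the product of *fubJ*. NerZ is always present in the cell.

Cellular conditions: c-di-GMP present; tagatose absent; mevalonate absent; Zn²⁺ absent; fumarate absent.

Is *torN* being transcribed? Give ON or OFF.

c-di-GMP is present, so KepA is active.
Zn²⁺ is absent, so GixQ is inactive.
No repressor is bound and KepA is active, so *wexA* is transcribed.
So WexA is produced and active.
NerZ is produced constitutively and is active.
Fumarate is absent, so RudC is active.
No repressor is bound and RudC is active, so *gorK* is transcribed.
So GorK is produced and active.
Mevalonate is absent, so VorB is inactive.
No repressor is bound and GorK is active, so *sibX* is transcribed.
So SibX is produced and active.
Tagatose is absent, so JovE is inactive.
With no repressor bound, *rudU* is transcribed.
So RudU is produced and active.
With repressor SibX bound, *fubJ* is not transcribed.
So FubJ is not produced.
With repressor WexA bound, *torN* is not transcribed.

OFF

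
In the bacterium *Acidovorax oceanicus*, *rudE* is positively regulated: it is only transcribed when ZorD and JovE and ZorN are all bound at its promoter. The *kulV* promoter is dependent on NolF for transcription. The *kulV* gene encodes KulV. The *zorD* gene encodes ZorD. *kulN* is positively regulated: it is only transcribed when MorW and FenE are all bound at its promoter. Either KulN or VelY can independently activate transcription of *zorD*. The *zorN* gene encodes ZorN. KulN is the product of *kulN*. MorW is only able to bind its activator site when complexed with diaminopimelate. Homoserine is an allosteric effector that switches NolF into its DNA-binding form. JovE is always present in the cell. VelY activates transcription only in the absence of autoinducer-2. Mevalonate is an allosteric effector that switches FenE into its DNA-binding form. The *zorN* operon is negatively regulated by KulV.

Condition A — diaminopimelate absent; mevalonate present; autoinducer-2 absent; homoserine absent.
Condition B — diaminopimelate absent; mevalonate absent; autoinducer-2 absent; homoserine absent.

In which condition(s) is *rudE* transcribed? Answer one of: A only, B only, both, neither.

both

Condition A:
Diaminopimelate is absent, so MorW is inactive.
Mevalonate is present, so FenE is active.
Required activator MorW is absent, so *kulN* is not transcribed.
So KulN is not produced.
Autoinducer-2 is absent, so VelY is active.
Activator VelY is present, so *zorD* is transcribed.
So ZorD is produced and active.
JovE is produced constitutively and is active.
Homoserine is absent, so NolF is inactive.
Required activator NolF is absent, so *kulV* is not transcribed.
So KulV is not produced.
With no repressor bound, *zorN* is transcribed.
So ZorN is produced and active.
No repressor is bound and ZorD and JovE and ZorN are active, so *rudE* is transcribed.
→ *rudE* is ON in A.
Condition B:
Diaminopimelate is absent, so MorW is inactive.
Mevalonate is absent, so FenE is inactive.
Required activator MorW is absent, so *kulN* is not transcribed.
So KulN is not produced.
Autoinducer-2 is absent, so VelY is active.
Activator VelY is present, so *zorD* is transcribed.
So ZorD is produced and active.
JovE is produced constitutively and is active.
Homoserine is absent, so NolF is inactive.
Required activator NolF is absent, so *kulV* is not transcribed.
So KulV is not produced.
With no repressor bound, *zorN* is transcribed.
So ZorN is produced and active.
No repressor is bound and ZorD and JovE and ZorN are active, so *rudE* is transcribed.
→ *rudE* is ON in B.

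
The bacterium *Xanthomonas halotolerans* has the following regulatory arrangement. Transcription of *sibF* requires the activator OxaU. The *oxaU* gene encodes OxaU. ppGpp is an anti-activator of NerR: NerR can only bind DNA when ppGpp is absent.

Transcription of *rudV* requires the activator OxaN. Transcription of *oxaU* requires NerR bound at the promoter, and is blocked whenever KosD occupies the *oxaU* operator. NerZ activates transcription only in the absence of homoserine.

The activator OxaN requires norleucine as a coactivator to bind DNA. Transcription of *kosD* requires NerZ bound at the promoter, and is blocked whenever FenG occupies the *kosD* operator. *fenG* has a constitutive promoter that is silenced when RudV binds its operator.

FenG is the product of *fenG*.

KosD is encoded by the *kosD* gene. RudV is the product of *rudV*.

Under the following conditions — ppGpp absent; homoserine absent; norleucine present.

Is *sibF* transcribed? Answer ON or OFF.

Norleucine is present, so OxaN is active.
No repressor is bound and OxaN is active, so *rudV* is transcribed.
So RudV is produced and active.
With repressor RudV bound, *fenG* is not transcribed.
So FenG is not produced.
Homoserine is absent, so NerZ is active.
No repressor is bound and NerZ is active, so *kosD* is transcribed.
So KosD is produced and active.
ppGpp is absent, so NerR is active.
With repressor KosD bound, *oxaU* is not transcribed.
So OxaU is not produced.
Required activator OxaU is absent, so *sibF* is not transcribed.

OFF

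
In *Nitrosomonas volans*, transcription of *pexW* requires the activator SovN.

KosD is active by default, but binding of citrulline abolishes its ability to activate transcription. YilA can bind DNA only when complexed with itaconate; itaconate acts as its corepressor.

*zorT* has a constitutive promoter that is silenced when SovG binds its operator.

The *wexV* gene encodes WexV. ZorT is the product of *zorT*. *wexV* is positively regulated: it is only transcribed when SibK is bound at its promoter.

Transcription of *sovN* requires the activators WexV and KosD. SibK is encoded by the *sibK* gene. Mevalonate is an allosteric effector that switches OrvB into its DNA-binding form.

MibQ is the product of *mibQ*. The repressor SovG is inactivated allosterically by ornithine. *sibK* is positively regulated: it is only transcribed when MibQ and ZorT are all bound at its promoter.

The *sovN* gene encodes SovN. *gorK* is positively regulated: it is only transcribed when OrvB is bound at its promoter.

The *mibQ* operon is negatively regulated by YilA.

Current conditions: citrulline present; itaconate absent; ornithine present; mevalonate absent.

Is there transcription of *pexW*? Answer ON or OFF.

Itaconate is absent, so YilA is inactive.
With no repressor bound, *mibQ* is transcribed.
So MibQ is produced and active.
Ornithine is present, so SovG is inactive.
With no repressor bound, *zorT* is transcribed.
So ZorT is produced and active.
No repressor is bound and MibQ and ZorT are active, so *sibK* is transcribed.
So SibK is produced and active.
No repressor is bound and SibK is active, so *wexV* is transcribed.
So WexV is produced and active.
Citrulline is present, so KosD is inactive.
Required activator KosD is absent, so *sovN* is not transcribed.
So SovN is not produced.
Required activator SovN is absent, so *pexW* is not transcribed.

OFF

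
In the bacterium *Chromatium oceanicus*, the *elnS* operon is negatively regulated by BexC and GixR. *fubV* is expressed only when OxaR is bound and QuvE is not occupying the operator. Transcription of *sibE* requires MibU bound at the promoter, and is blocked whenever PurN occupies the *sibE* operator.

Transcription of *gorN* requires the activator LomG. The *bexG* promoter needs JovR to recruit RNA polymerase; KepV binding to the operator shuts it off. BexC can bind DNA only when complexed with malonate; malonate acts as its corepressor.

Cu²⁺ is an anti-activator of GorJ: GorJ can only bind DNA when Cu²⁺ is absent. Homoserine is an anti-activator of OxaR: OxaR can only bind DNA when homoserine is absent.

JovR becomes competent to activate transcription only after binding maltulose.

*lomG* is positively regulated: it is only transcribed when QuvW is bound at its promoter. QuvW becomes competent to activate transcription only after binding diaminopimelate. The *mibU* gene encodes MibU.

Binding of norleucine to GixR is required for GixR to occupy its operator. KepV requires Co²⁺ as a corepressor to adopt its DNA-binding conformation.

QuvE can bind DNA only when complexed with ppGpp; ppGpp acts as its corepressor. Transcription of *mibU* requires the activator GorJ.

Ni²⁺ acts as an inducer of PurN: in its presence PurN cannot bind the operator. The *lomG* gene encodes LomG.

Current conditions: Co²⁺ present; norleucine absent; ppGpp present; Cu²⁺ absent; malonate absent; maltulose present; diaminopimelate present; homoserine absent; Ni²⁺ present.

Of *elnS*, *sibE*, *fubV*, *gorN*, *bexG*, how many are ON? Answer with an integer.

3

Malonate is absent, so BexC is inactive.
Norleucine is absent, so GixR is inactive.
With no repressor bound, *elnS* is transcribed.
→ *elnS* is ON.
Ni²⁺ is present, so PurN is inactive.
Cu²⁺ is absent, so GorJ is active.
No repressor is bound and GorJ is active, so *mibU* is transcribed.
So MibU is produced and active.
No repressor is bound and MibU is active, so *sibE* is transcribed.
→ *sibE* is ON.
ppGpp is present, so QuvE is active.
Homoserine is absent, so OxaR is active.
With repressor QuvE bound, *fubV* is not transcribed.
→ *fubV* is OFF.
Diaminopimelate is present, so QuvW is active.
No repressor is bound and QuvW is active, so *lomG* is transcribed.
So LomG is produced and active.
No repressor is bound and LomG is active, so *gorN* is transcribed.
→ *gorN* is ON.
Maltulose is present, so JovR is active.
Co²⁺ is present, so KepV is active.
With repressor KepV bound, *bexG* is not transcribed.
→ *bexG* is OFF.
3 of the 5 genes are transcribed.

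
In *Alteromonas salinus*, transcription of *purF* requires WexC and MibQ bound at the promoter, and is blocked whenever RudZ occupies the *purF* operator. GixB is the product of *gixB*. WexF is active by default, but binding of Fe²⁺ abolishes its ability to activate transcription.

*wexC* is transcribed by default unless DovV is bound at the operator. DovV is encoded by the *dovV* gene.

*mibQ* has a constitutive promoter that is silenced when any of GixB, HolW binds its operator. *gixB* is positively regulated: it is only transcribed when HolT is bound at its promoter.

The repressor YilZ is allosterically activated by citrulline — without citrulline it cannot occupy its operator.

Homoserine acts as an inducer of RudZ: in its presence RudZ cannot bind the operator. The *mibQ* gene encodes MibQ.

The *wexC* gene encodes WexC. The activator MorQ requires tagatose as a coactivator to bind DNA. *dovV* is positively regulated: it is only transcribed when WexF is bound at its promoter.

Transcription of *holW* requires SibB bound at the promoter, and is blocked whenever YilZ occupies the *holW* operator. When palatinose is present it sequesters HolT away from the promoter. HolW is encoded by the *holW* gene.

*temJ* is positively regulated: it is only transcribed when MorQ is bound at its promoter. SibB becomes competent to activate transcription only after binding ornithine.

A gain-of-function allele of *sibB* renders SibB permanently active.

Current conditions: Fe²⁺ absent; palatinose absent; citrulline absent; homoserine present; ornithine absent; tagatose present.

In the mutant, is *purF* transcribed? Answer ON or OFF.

OFF

Fe²⁺ is absent, so WexF is active.
No repressor is bound and WexF is active, so *dovV* is transcribed.
So DovV is produced and active.
With repressor DovV bound, *wexC* is not transcribed.
So WexC is not produced.
Homoserine is present, so RudZ is inactive.
Palatinose is absent, so HolT is active.
No repressor is bound and HolT is active, so *gixB* is transcribed.
So GixB is produced and active.
SibB is constitutively active in this strain.
Citrulline is absent, so YilZ is inactive.
No repressor is bound and SibB is active, so *holW* is transcribed.
So HolW is produced and active.
With repressor GixB bound, *mibQ* is not transcribed.
So MibQ is not produced.
Required activator WexC is absent, so *purF* is not transcribed.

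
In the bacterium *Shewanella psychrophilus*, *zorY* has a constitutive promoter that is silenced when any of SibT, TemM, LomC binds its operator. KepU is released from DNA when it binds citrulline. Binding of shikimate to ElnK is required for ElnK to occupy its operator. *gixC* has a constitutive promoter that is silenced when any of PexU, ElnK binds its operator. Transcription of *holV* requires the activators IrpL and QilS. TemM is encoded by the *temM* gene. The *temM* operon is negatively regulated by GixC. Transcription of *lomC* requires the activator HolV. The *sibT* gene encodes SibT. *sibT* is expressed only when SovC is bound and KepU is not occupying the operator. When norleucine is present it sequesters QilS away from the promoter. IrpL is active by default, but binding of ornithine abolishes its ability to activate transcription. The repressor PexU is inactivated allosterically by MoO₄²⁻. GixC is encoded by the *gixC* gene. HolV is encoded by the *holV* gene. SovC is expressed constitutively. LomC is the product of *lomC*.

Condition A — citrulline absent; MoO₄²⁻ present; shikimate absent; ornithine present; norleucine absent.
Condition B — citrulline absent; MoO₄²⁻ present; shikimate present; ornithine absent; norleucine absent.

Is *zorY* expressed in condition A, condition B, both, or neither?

Condition A:
Citrulline is absent, so KepU is active.
SovC is produced constitutively and is active.
With repressor KepU bound, *sibT* is not transcribed.
So SibT is not produced.
MoO₄²⁻ is present, so PexU is inactive.
Shikimate is absent, so ElnK is inactive.
With no repressor bound, *gixC* is transcribed.
So GixC is produced and active.
With repressor GixC bound, *temM* is not transcribed.
So TemM is not produced.
Ornithine is present, so IrpL is inactive.
Norleucine is absent, so QilS is active.
Required activator IrpL is absent, so *holV* is not transcribed.
So HolV is not produced.
Required activator HolV is absent, so *lomC* is not transcribed.
So LomC is not produced.
With no repressor bound, *zorY* is transcribed.
→ *zorY* is ON in A.
Condition B:
Citrulline is absent, so KepU is active.
SovC is produced constitutively and is active.
With repressor KepU bound, *sibT* is not transcribed.
So SibT is not produced.
MoO₄²⁻ is present, so PexU is inactive.
Shikimate is present, so ElnK is active.
With repressor ElnK bound, *gixC* is not transcribed.
So GixC is not produced.
With no repressor bound, *temM* is transcribed.
So TemM is produced and active.
Ornithine is absent, so IrpL is active.
Norleucine is absent, so QilS is active.
No repressor is bound and IrpL and QilS are active, so *holV* is transcribed.
So HolV is produced and active.
No repressor is bound and HolV is active, so *lomC* is transcribed.
So LomC is produced and active.
With repressor TemM bound, *zorY* is not transcribed.
→ *zorY* is OFF in B.

A only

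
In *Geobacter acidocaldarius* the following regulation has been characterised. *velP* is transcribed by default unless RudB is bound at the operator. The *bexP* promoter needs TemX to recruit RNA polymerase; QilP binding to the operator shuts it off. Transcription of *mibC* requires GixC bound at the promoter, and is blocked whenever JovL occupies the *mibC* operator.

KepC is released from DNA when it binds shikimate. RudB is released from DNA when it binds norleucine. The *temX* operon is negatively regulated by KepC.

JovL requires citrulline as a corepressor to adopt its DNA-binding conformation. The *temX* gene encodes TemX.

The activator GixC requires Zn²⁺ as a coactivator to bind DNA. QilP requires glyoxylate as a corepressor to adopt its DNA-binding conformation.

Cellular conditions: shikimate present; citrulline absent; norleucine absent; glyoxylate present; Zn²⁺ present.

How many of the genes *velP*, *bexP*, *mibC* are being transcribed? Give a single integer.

Norleucine is absent, so RudB is active.
With repressor RudB bound, *velP* is not transcribed.
→ *velP* is OFF.
Shikimate is present, so KepC is inactive.
With no repressor bound, *temX* is transcribed.
So TemX is produced and active.
Glyoxylate is present, so QilP is active.
With repressor QilP bound, *bexP* is not transcribed.
→ *bexP* is OFF.
Zn²⁺ is present, so GixC is active.
Citrulline is absent, so JovL is inactive.
No repressor is bound and GixC is active, so *mibC* is transcribed.
→ *mibC* is ON.
1 of the 3 genes is transcribed.

1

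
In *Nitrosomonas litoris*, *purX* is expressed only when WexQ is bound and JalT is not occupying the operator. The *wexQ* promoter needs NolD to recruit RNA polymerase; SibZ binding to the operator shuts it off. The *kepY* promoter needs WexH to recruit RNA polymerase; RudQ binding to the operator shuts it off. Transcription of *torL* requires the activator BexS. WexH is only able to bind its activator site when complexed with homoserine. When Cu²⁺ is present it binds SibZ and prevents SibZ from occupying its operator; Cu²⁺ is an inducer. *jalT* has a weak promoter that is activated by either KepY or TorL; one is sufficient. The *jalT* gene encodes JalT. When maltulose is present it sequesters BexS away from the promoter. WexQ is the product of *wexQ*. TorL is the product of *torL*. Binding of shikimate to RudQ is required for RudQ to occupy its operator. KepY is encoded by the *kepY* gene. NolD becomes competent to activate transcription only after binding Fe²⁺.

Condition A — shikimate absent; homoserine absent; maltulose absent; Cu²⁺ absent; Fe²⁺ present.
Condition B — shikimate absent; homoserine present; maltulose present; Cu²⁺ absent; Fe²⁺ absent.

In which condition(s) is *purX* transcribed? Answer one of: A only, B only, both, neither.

Condition A:
Shikimate is absent, so RudQ is inactive.
Homoserine is absent, so WexH is inactive.
Required activator WexH is absent, so *kepY* is not transcribed.
So KepY is not produced.
Maltulose is absent, so BexS is active.
No repressor is bound and BexS is active, so *torL* is transcribed.
So TorL is produced and active.
Activator TorL is present, so *jalT* is transcribed.
So JalT is produced and active.
Cu²⁺ is absent, so SibZ is active.
Fe²⁺ is present, so NolD is active.
With repressor SibZ bound, *wexQ* is not transcribed.
So WexQ is not produced.
With repressor JalT bound, *purX* is not transcribed.
→ *purX* is OFF in A.
Condition B:
Shikimate is absent, so RudQ is inactive.
Homoserine is present, so WexH is active.
No repressor is bound and WexH is active, so *kepY* is transcribed.
So KepY is produced and active.
Maltulose is present, so BexS is inactive.
Required activator BexS is absent, so *torL* is not transcribed.
So TorL is not produced.
Activator KepY is present, so *jalT* is transcribed.
So JalT is produced and active.
Cu²⁺ is absent, so SibZ is active.
Fe²⁺ is absent, so NolD is inactive.
With repressor SibZ bound, *wexQ* is not transcribed.
So WexQ is not produced.
With repressor JalT bound, *purX* is not transcribed.
→ *purX* is OFF in B.

neither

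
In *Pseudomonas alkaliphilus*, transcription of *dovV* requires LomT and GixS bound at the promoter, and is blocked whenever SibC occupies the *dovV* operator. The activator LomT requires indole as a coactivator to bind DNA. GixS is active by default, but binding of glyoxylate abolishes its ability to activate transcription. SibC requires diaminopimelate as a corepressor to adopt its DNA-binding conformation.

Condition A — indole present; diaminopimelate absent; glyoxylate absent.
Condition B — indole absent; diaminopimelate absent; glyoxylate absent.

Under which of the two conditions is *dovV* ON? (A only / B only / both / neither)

A only

Condition A:
Indole is present, so LomT is active.
Diaminopimelate is absent, so SibC is inactive.
Glyoxylate is absent, so GixS is active.
No repressor is bound and LomT and GixS are active, so *dovV* is transcribed.
→ *dovV* is ON in A.
Condition B:
Indole is absent, so LomT is inactive.
Diaminopimelate is absent, so SibC is inactive.
Glyoxylate is absent, so GixS is active.
Required activator LomT is absent, so *dovV* is not transcribed.
→ *dovV* is OFF in B.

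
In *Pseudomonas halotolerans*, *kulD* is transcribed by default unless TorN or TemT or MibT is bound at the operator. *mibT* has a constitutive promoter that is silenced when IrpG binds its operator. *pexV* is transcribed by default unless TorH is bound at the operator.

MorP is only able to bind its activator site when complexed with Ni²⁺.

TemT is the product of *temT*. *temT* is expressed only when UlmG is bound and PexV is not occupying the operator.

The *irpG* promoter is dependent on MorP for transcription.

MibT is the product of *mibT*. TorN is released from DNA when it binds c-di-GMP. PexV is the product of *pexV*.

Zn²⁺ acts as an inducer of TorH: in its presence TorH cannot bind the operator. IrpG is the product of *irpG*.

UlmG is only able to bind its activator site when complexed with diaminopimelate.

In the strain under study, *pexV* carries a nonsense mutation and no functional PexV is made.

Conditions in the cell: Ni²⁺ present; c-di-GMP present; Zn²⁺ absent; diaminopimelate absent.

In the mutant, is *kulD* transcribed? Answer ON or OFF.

ON

c-di-GMP is present, so TorN is inactive.
PexV is non-functional in this strain, so it has no effect.
Diaminopimelate is absent, so UlmG is inactive.
Required activator UlmG is absent, so *temT* is not transcribed.
So TemT is not produced.
Ni²⁺ is present, so MorP is active.
No repressor is bound and MorP is active, so *irpG* is transcribed.
So IrpG is produced and active.
With repressor IrpG bound, *mibT* is not transcribed.
So MibT is not produced.
With no repressor bound, *kulD* is transcribed.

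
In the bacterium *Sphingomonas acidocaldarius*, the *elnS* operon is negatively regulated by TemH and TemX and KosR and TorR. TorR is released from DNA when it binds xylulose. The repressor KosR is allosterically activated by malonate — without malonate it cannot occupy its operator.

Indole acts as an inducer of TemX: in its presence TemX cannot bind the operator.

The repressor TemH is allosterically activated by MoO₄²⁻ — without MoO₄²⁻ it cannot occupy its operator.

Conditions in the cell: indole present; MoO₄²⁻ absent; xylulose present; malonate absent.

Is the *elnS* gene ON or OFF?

MoO₄²⁻ is absent, so TemH is inactive.
Indole is present, so TemX is inactive.
Malonate is absent, so KosR is inactive.
Xylulose is present, so TorR is inactive.
With no repressor bound, *elnS* is transcribed.

ON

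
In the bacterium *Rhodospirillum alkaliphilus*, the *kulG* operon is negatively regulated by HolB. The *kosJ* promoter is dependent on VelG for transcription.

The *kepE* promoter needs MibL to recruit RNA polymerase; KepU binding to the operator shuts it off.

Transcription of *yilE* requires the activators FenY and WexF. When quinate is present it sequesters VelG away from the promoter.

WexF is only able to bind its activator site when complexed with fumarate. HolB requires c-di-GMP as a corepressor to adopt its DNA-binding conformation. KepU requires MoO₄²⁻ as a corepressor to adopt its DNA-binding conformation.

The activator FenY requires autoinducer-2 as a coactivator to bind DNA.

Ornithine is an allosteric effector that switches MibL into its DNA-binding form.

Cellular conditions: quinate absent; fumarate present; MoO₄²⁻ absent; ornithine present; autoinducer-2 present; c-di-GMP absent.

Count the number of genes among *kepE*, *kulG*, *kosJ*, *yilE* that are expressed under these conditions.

Ornithine is present, so MibL is active.
MoO₄²⁻ is absent, so KepU is inactive.
No repressor is bound and MibL is active, so *kepE* is transcribed.
→ *kepE* is ON.
c-di-GMP is absent, so HolB is inactive.
With no repressor bound, *kulG* is transcribed.
→ *kulG* is ON.
Quinate is absent, so VelG is active.
No repressor is bound and VelG is active, so *kosJ* is transcribed.
→ *kosJ* is ON.
Autoinducer-2 is present, so FenY is active.
Fumarate is present, so WexF is active.
No repressor is bound and FenY and WexF are active, so *yilE* is transcribed.
→ *yilE* is ON.
4 of the 4 genes are transcribed.

4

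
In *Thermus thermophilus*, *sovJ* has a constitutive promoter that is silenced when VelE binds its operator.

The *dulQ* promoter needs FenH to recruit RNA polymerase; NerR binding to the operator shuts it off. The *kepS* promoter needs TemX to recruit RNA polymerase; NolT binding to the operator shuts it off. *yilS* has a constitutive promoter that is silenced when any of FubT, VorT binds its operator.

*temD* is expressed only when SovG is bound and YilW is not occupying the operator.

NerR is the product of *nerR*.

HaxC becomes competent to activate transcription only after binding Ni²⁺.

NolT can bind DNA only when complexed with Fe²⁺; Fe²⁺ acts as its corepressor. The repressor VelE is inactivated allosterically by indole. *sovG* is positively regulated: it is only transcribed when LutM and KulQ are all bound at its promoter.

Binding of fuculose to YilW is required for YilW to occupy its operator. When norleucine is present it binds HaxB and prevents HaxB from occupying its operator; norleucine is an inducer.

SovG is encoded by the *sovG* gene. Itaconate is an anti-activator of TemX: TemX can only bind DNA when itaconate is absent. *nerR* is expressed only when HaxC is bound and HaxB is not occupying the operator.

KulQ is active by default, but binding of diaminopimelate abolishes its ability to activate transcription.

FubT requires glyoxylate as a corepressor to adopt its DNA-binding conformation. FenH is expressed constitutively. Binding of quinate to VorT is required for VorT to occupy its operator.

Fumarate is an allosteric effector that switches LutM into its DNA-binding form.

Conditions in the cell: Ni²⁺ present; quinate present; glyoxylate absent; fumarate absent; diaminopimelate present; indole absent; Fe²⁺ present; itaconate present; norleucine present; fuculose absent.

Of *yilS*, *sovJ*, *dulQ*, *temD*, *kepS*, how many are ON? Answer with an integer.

0

Glyoxylate is absent, so FubT is inactive.
Quinate is present, so VorT is active.
With repressor VorT bound, *yilS* is not transcribed.
→ *yilS* is OFF.
Indole is absent, so VelE is active.
With repressor VelE bound, *sovJ* is not transcribed.
→ *sovJ* is OFF.
Ni²⁺ is present, so HaxC is active.
Norleucine is present, so HaxB is inactive.
No repressor is bound and HaxC is active, so *nerR* is transcribed.
So NerR is produced and active.
FenH is produced constitutively and is active.
With repressor NerR bound, *dulQ* is not transcribed.
→ *dulQ* is OFF.
Fumarate is absent, so LutM is inactive.
Diaminopimelate is present, so KulQ is inactive.
Required activator LutM is absent, so *sovG* is not transcribed.
So SovG is not produced.
Fuculose is absent, so YilW is inactive.
Required activator SovG is absent, so *temD* is not transcribed.
→ *temD* is OFF.
Itaconate is present, so TemX is inactive.
Fe²⁺ is present, so NolT is active.
With repressor NolT bound, *kepS* is not transcribed.
→ *kepS* is OFF.
0 of the 5 genes are transcribed.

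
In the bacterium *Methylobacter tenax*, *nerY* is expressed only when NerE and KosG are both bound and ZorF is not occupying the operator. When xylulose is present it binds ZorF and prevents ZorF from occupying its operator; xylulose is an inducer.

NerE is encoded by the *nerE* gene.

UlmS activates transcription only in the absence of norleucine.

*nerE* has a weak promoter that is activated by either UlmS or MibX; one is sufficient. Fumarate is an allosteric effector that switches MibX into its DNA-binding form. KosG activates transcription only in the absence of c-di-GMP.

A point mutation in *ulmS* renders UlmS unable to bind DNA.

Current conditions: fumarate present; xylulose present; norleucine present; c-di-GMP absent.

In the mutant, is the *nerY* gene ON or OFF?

ON

UlmS is non-functional in this strain, so it has no effect.
Fumarate is present, so MibX is active.
Activator MibX is present, so *nerE* is transcribed.
So NerE is produced and active.
Xylulose is present, so ZorF is inactive.
c-di-GMP is absent, so KosG is active.
No repressor is bound and NerE and KosG are active, so *nerY* is transcribed.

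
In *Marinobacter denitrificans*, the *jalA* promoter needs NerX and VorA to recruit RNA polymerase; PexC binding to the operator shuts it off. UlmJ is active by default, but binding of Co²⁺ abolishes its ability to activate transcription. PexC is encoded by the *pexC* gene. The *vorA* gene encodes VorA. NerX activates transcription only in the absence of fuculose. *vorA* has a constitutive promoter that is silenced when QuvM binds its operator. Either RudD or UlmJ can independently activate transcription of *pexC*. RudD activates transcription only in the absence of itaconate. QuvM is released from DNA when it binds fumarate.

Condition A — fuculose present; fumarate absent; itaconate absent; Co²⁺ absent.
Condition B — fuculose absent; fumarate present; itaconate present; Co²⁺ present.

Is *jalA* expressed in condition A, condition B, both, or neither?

Condition A:
Fuculose is present, so NerX is inactive.
Fumarate is absent, so QuvM is active.
With repressor QuvM bound, *vorA* is not transcribed.
So VorA is not produced.
Itaconate is absent, so RudD is active.
Co²⁺ is absent, so UlmJ is active.
Activator RudD is present, so *pexC* is transcribed.
So PexC is produced and active.
With repressor PexC bound, *jalA* is not transcribed.
→ *jalA* is OFF in A.
Condition B:
Fuculose is absent, so NerX is active.
Fumarate is present, so QuvM is inactive.
With no repressor bound, *vorA* is transcribed.
So VorA is produced and active.
Itaconate is present, so RudD is inactive.
Co²⁺ is present, so UlmJ is inactive.
No activator is available at the *pexC* promoter, so *pexC* is not transcribed.
So PexC is not produced.
No repressor is bound and NerX and VorA are active, so *jalA* is transcribed.
→ *jalA* is ON in B.

B only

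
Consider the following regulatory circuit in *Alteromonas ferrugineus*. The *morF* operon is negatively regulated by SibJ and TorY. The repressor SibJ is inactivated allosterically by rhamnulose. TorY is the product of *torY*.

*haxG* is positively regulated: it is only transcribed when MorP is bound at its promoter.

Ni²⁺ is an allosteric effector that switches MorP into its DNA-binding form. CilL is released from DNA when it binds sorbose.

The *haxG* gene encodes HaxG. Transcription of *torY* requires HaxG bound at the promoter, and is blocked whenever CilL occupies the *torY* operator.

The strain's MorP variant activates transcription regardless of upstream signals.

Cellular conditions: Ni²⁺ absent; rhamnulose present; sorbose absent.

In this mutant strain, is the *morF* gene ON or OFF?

ON

Rhamnulose is present, so SibJ is inactive.
MorP is constitutively active in this strain.
No repressor is bound and MorP is active, so *haxG* is transcribed.
So HaxG is produced and active.
Sorbose is absent, so CilL is active.
With repressor CilL bound, *torY* is not transcribed.
So TorY is not produced.
With no repressor bound, *morF* is transcribed.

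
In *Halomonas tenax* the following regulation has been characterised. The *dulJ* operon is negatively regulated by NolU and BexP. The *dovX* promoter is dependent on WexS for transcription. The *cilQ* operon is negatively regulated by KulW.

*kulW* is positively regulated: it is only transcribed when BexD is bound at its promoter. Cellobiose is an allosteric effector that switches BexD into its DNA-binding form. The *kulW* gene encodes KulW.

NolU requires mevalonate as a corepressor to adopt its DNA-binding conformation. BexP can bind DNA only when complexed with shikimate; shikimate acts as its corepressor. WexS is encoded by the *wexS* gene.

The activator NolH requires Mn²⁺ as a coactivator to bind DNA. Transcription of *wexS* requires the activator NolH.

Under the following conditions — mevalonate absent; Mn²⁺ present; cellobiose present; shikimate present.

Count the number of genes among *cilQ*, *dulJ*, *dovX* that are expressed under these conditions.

1

Cellobiose is present, so BexD is active.
No repressor is bound and BexD is active, so *kulW* is transcribed.
So KulW is produced and active.
With repressor KulW bound, *cilQ* is not transcribed.
→ *cilQ* is OFF.
Mevalonate is absent, so NolU is inactive.
Shikimate is present, so BexP is active.
With repressor BexP bound, *dulJ* is not transcribed.
→ *dulJ* is OFF.
Mn²⁺ is present, so NolH is active.
No repressor is bound and NolH is active, so *wexS* is transcribed.
So WexS is produced and active.
No repressor is bound and WexS is active, so *dovX* is transcribed.
→ *dovX* is ON.
1 of the 3 genes is transcribed.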